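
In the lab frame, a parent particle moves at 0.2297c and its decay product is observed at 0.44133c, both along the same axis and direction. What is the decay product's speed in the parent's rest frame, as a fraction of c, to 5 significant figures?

Inverse velocity addition: u' = (u − v)/(1 − uv/c²)
= (0.44133 − 0.2297)/(1 − 0.44133×0.2297) = 0.21163/0.8986265 = 0.23550

u' ≈ 0.23550c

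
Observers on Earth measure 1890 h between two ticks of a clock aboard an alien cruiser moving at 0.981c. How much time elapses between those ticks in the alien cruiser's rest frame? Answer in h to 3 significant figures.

γ = 1/√(1 − 0.981²) = 5.1544
Proper time: τ₀ = Δt/γ = 1890/5.1544 = 367 h

τ₀ ≈ 367 h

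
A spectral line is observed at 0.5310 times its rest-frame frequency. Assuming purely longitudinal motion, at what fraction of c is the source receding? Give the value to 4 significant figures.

f_obs/f_src = √((1−β)/(1+β)) = 0.5310  ⇒  (1−β)/(1+β) = 0.281961
β = |1 − D²|/(1 + D²) = |1 − 0.281961|/(1 + 0.281961) = 0.5601

β ≈ 0.5601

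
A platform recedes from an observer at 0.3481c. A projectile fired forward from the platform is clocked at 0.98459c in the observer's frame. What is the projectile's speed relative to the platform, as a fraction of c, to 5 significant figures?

u' ≈ 0.96839c

Inverse velocity addition: u' = (u − v)/(1 − uv/c²)
= (0.98459 − 0.3481)/(1 − 0.98459×0.3481) = 0.63649/0.6572642 = 0.96839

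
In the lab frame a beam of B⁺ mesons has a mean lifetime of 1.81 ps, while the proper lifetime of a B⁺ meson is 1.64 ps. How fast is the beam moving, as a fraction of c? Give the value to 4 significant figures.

γ = Δt/τ₀ = 1.81/1.64 = 1.10366
β = √(1 − 1/γ²) = √(1 − 1/1.10366²) = 0.4231

β ≈ 0.4231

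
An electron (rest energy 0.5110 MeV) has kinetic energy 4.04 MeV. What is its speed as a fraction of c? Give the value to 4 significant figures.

β ≈ 0.9937

γ = 1 + K/(m₀c²) = 1 + 4.04/0.5110 = 8.90607
β = √(1 − 1/γ²) = 0.9937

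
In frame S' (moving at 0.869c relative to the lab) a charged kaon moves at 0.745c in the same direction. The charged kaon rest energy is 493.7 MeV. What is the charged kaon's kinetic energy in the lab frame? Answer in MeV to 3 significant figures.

u_lab = (0.745 + 0.869)/(1 + 0.745×0.869) = 0.979723
γ = 1/√(1 − 0.979723²) = 4.9911
K = (γ − 1)m₀c² = (4.9911 − 1) × 493.7 = 3.9911 × 493.7 = 1970 MeV

K ≈ 1970 MeV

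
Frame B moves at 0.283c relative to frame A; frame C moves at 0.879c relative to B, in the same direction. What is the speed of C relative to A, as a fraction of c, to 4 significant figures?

Compose boost 2: (0.879 + 0.283)/(1 + 0.879×0.283) = 1.162/1.24876 = 0.9305

u ≈ 0.9305c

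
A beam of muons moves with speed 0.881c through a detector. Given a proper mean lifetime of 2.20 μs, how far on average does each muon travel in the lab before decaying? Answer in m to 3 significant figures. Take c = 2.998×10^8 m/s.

γ = 1/√(1 − 0.881²) = 2.1136
Dilated lifetime: Δt = γτ₀ = 2.1136 × 2.20 μs = 4.6500 μs
d = vΔt = 0.881c × 4.6500 μs = 2.6412×10^8 m/s × 4.6500×10^-6 s = 1230 m

d ≈ 1230 m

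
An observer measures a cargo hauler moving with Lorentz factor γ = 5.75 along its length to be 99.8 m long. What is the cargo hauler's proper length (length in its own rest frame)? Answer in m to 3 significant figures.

γ = 5.75 (given)
L₀ = γL = 5.75 × 99.8 = 574 m

L₀ ≈ 574 m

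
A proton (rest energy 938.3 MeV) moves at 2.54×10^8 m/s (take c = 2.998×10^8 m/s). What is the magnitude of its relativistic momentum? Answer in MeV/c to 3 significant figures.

p ≈ 1500 MeV/c

β = v/c = 2.54×10^8 / 2.998×10^8 = 0.84723
γ = 1/√(1 − 0.84723²) = 1.8824
p = γβm₀c = 1.8824 × 0.84723 × 938.3 MeV/c = 1500 MeV/c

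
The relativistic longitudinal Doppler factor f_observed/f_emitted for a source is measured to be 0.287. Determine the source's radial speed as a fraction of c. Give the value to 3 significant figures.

β ≈ 0.848

f_obs/f_src = √((1−β)/(1+β)) = 0.287  ⇒  (1−β)/(1+β) = 0.082369
β = |1 − D²|/(1 + D²) = |1 − 0.082369|/(1 + 0.082369) = 0.848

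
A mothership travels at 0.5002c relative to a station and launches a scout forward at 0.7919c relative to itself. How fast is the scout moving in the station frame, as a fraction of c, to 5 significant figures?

Compose boost 2: (0.7919 + 0.5002)/(1 + 0.7919×0.5002) = 1.2921/1.396108 = 0.92550

u ≈ 0.92550c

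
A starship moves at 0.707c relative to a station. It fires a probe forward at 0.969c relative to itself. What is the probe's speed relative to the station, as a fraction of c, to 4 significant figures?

Relativistic velocity addition: u = (u' + v)/(1 + u'v/c²)
= (0.969 + 0.707)/(1 + 0.969×0.707) = 1.676/1.68508 = 0.9946

u ≈ 0.9946c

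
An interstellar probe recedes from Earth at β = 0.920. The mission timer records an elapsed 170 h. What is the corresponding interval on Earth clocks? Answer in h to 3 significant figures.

γ = 1/√(1 − 0.920²) = 2.5516
Time dilation: Δt = γτ₀ = 2.5516 × 170 h = 434 h

Δt ≈ 434 h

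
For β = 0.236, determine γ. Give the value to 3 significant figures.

γ = 1/√(1 − β²) = 1/√(1 − 0.236²) = 1/√(0.94430) = 1.03

γ ≈ 1.03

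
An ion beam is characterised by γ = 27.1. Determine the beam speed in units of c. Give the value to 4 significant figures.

β ≈ 0.9993

β = √(1 − 1/γ²) = √(1 − 1/27.1²) = √(0.998638) = 0.9993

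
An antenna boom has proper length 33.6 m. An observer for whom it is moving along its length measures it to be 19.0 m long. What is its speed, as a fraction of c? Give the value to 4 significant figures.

β ≈ 0.8248

γ = L₀/L = 33.6/19.0 = 1.76842
β = √(1 − 1/γ²) = 0.8248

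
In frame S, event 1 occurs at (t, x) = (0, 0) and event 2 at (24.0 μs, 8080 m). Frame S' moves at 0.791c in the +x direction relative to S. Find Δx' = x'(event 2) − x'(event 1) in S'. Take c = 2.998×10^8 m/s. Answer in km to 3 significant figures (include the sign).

γ = 1/√(1 − 0.791²) = 1.6345
Δx' = γ(Δx − vΔt) = 1.6345 × (8080 m − 0.791×(2.998×10^8 m/s)×24.0×10^-6 s)
= 1.6345 × (2388.6 m) = 3.90 km

Δx' ≈ 3.90 km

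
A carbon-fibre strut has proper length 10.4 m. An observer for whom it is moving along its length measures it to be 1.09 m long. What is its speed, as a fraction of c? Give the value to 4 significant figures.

γ = L₀/L = 10.4/1.09 = 9.54128
β = √(1 − 1/γ²) = 0.9945

β ≈ 0.9945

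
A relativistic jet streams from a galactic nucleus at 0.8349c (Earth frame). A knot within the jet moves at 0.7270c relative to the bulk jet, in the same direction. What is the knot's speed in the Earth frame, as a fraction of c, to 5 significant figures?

u ≈ 0.97195c

Relativistic velocity addition: u = (u' + v)/(1 + u'v/c²)
= (0.7270 + 0.8349)/(1 + 0.7270×0.8349) = 1.5619/1.606972 = 0.97195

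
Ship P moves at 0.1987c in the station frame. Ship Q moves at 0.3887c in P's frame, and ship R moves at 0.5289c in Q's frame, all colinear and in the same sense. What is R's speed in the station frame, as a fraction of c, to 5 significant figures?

Compose boost 2: (0.3887 + 0.1987)/(1 + 0.3887×0.1987) = 0.58740/1.077235 = 0.5452851
Compose boost 3: (0.5289 + 0.5452851)/(1 + 0.5289×0.5452851) = 1.074185/1.288401 = 0.83373

u ≈ 0.83373c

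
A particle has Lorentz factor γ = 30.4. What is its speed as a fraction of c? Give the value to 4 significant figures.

β ≈ 0.9995

β = √(1 − 1/γ²) = √(1 − 1/30.4²) = √(0.998918) = 0.9995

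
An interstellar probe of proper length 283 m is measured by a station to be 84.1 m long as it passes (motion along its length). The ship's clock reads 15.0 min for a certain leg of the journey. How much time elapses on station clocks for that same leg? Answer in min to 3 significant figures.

Length contraction ⇒ γ = L₀/L = 283/84.1 = 3.3650
Time dilation: Δt = γτ₀ = 3.3650 × 15.0 min = 50.5 min

Δt ≈ 50.5 min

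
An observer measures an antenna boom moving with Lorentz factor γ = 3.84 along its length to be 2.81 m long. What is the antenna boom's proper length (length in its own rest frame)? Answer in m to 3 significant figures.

γ = 3.84 (given)
L₀ = γL = 3.84 × 2.81 = 10.8 m

L₀ ≈ 10.8 m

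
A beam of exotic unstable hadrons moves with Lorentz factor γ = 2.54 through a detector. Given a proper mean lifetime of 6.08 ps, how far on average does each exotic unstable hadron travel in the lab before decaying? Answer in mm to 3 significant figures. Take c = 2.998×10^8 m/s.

d ≈ 4.26 mm

β = √(1 − 1/γ²) = √(1 − 1/2.54²) = 0.91924
Dilated lifetime: Δt = γτ₀ = 2.54 × 6.08 ps = 15.443 ps
d = vΔt = 0.91924c × 15.443 ps = 2.7559×10^8 m/s × 1.5443×10^-11 s = 4.26 mm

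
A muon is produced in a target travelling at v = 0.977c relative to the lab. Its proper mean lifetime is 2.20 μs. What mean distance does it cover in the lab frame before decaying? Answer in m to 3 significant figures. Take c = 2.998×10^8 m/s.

d ≈ 3020 m

γ = 1/√(1 − 0.977²) = 4.6896
Dilated lifetime: Δt = γτ₀ = 4.6896 × 2.20 μs = 10.317 μs
d = vΔt = 0.977c × 10.317 μs = 2.9290×10^8 m/s × 1.0317×10^-5 s = 3020 m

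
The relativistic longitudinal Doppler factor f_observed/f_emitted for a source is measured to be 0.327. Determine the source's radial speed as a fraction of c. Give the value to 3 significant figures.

β ≈ 0.807

f_obs/f_src = √((1−β)/(1+β)) = 0.327  ⇒  (1−β)/(1+β) = 0.10693
β = |1 − D²|/(1 + D²) = |1 − 0.10693|/(1 + 0.10693) = 0.807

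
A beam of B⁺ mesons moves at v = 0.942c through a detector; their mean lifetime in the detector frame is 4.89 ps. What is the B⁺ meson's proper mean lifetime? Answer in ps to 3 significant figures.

τ₀ ≈ 1.64 ps

γ = 1/√(1 − 0.942²) = 2.9796
Proper time: τ₀ = Δt/γ = 4.89/2.9796 = 1.64 ps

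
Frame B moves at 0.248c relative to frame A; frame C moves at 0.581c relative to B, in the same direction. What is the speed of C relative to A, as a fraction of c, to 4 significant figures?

Compose boost 2: (0.581 + 0.248)/(1 + 0.581×0.248) = 0.8290/1.14409 = 0.7246

u ≈ 0.7246c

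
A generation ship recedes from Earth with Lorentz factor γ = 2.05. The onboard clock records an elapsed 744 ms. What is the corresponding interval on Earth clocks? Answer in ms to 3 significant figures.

Δt ≈ 1530 ms

γ = 2.05 (given)
Time dilation: Δt = γτ₀ = 2.05 × 744 ms = 1530 ms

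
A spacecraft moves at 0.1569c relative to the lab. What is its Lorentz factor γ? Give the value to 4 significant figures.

γ ≈ 1.013

γ = 1/√(1 − β²) = 1/√(1 − 0.1569²) = 1/√(0.975382) = 1.013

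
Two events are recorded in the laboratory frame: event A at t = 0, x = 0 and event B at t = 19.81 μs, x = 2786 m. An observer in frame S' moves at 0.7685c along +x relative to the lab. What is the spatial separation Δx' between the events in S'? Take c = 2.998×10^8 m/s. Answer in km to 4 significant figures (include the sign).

γ = 1/√(1 − 0.7685²) = 1.56287
Δx' = γ(Δx − vΔt) = 1.56287 × (2786 m − 0.7685×(2.998×10^8 m/s)×19.81×10^-6 s)
= 1.56287 × (-1778.15 m) = -2.779 km

Δx' ≈ -2.779 km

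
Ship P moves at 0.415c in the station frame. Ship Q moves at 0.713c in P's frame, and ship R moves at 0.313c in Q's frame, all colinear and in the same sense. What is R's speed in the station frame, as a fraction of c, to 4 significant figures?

Compose boost 2: (0.713 + 0.415)/(1 + 0.713×0.415) = 1.128/1.29590 = 0.870441
Compose boost 3: (0.313 + 0.870441)/(1 + 0.313×0.870441) = 1.18344/1.27245 = 0.9301

u ≈ 0.9301c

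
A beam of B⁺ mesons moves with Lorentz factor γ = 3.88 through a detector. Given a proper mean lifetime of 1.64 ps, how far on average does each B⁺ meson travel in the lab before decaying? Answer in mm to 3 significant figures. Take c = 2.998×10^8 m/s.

β = √(1 − 1/γ²) = √(1 − 1/3.88²) = 0.96622
Dilated lifetime: Δt = γτ₀ = 3.88 × 1.64 ps = 6.3632 ps
d = vΔt = 0.96622c × 6.3632 ps = 2.8967×10^8 m/s × 6.3632×10^-12 s = 1.84 mm

d ≈ 1.84 mm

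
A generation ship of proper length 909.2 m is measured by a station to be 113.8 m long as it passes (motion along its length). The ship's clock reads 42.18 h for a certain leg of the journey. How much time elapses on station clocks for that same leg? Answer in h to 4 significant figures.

Δt ≈ 337.0 h

Length contraction ⇒ γ = L₀/L = 909.2/113.8 = 7.98946
Time dilation: Δt = γτ₀ = 7.98946 × 42.18 h = 337.0 h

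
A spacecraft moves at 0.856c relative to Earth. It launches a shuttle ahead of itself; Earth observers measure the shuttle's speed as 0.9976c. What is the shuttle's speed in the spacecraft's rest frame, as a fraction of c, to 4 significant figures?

u' ≈ 0.9695c

Inverse velocity addition: u' = (u − v)/(1 − uv/c²)
= (0.9976 − 0.856)/(1 − 0.9976×0.856) = 0.1416/0.146054 = 0.9695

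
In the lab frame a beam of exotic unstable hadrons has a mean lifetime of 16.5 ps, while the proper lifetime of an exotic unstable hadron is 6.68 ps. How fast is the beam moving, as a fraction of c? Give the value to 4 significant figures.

γ = Δt/τ₀ = 16.5/6.68 = 2.47006
β = √(1 − 1/γ²) = √(1 − 1/2.47006²) = 0.9144

β ≈ 0.9144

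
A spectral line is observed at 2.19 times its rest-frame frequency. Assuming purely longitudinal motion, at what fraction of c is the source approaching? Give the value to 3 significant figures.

f_obs/f_src = √((1+β)/(1−β)) = 2.19  ⇒  (1+β)/(1−β) = 4.7961
β = |1 − D²|/(1 + D²) = |1 − 4.7961|/(1 + 4.7961) = 0.655

β ≈ 0.655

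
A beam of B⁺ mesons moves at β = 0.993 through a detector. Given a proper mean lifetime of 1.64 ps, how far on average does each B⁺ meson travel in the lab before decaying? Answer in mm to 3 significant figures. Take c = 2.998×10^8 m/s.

d ≈ 4.13 mm

γ = 1/√(1 − 0.993²) = 8.4664
Dilated lifetime: Δt = γτ₀ = 8.4664 × 1.64 ps = 13.885 ps
d = vΔt = 0.993c × 13.885 ps = 2.9770×10^8 m/s × 1.3885×10^-11 s = 4.13 mm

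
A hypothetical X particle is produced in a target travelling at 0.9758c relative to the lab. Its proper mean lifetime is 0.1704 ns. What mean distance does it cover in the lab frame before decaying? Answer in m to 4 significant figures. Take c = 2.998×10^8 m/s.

γ = 1/√(1 − 0.9758²) = 4.57321
Dilated lifetime: Δt = γτ₀ = 4.57321 × 0.1704 ns = 0.779274 ns
d = vΔt = 0.9758c × 0.779274 ns = 2.92545×10^8 m/s × 7.79274×10^-10 s = 0.2280 m

d ≈ 0.2280 m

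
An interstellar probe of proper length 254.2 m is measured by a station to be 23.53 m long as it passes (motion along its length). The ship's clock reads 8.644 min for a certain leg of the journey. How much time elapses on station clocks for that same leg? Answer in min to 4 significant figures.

Δt ≈ 93.38 min

Length contraction ⇒ γ = L₀/L = 254.2/23.53 = 10.8032
Time dilation: Δt = γτ₀ = 10.8032 × 8.644 min = 93.38 min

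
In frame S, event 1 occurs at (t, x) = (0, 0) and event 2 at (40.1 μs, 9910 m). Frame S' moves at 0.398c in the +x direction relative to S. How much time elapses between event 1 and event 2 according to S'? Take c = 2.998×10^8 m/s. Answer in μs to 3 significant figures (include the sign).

Δt' ≈ 29.4 μs

γ = 1/√(1 − 0.398²) = 1.0901
Δt' = γ(Δt − vΔx/c²) = 1.0901 × (40.1 μs − 0.398×9910 m / (2.998×10^8 m/s))
= 1.0901 × (26.944 μs) = 29.4 μs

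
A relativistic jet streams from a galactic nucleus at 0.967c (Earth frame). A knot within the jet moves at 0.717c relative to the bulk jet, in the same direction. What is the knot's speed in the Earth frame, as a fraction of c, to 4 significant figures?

Relativistic velocity addition: u = (u' + v)/(1 + u'v/c²)
= (0.717 + 0.967)/(1 + 0.717×0.967) = 1.684/1.69334 = 0.9945

u ≈ 0.9945c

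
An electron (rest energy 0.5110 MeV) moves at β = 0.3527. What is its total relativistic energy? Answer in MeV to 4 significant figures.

E ≈ 0.5461 MeV

γ = 1/√(1 − 0.3527²) = 1.06868
E = γm₀c² = 1.06868 × 0.5110 MeV = 0.5461 MeV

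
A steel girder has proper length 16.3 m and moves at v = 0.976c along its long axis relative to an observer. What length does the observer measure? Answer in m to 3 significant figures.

γ = 1/√(1 − 0.976²) = 4.5920
Length contraction: L = L₀/γ = 16.3/4.5920 = 3.55 m

L ≈ 3.55 m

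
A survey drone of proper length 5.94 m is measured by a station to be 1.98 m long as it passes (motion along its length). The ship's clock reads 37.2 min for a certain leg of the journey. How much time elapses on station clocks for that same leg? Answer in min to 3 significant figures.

Length contraction ⇒ γ = L₀/L = 5.94/1.98 = 3.0000
Time dilation: Δt = γτ₀ = 3.0000 × 37.2 min = 112 min

Δt ≈ 112 min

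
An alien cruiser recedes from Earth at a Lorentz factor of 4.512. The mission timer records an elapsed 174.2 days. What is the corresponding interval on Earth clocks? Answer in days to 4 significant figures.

Δt ≈ 786.0 days

γ = 4.512 (given)
Time dilation: Δt = γτ₀ = 4.512 × 174.2 days = 786.0 days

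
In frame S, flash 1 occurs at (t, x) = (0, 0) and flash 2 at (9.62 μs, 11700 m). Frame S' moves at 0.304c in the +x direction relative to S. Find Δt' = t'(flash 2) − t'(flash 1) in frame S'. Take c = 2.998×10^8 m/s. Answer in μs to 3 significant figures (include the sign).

Δt' ≈ -2.36 μs

γ = 1/√(1 − 0.304²) = 1.0497
Δt' = γ(Δt − vΔx/c²) = 1.0497 × (9.62 μs − 0.304×11700 m / (2.998×10^8 m/s))
= 1.0497 × (-2.2439 μs) = -2.36 μs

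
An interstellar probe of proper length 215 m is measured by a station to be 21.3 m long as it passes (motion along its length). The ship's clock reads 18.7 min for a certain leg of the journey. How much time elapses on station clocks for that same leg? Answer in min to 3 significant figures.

Δt ≈ 189 min

Length contraction ⇒ γ = L₀/L = 215/21.3 = 10.094
Time dilation: Δt = γτ₀ = 10.094 × 18.7 min = 189 min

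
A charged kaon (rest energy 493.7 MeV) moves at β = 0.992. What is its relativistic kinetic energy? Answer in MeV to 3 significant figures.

γ = 1/√(1 − 0.992²) = 7.9216
K = (γ − 1)m₀c² = (7.9216 − 1) × 493.7 MeV = 6.9216 × 493.7 MeV = 3420 MeV

K ≈ 3420 MeV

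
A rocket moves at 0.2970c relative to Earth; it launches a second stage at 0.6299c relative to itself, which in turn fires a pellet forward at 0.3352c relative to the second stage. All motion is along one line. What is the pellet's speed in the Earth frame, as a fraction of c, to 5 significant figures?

u ≈ 0.88452c

Compose boost 2: (0.6299 + 0.2970)/(1 + 0.6299×0.2970) = 0.92690/1.187080 = 0.7808233
Compose boost 3: (0.3352 + 0.7808233)/(1 + 0.3352×0.7808233) = 1.116023/1.261732 = 0.88452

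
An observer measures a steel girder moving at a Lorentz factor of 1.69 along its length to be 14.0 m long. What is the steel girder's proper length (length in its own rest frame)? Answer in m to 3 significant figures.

γ = 1.69 (given)
L₀ = γL = 1.69 × 14.0 = 23.7 m

L₀ ≈ 23.7 m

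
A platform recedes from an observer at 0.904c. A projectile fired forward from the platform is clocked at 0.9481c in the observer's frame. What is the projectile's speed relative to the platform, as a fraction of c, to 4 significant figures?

Inverse velocity addition: u' = (u − v)/(1 − uv/c²)
= (0.9481 − 0.904)/(1 − 0.9481×0.904) = 0.04410/0.142918 = 0.3086

u' ≈ 0.3086c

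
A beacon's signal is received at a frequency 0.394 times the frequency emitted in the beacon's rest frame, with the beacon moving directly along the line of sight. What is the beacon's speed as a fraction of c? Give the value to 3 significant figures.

f_obs/f_src = √((1−β)/(1+β)) = 0.394  ⇒  (1−β)/(1+β) = 0.15524
β = |1 − D²|/(1 + D²) = |1 − 0.15524|/(1 + 0.15524) = 0.731

β ≈ 0.731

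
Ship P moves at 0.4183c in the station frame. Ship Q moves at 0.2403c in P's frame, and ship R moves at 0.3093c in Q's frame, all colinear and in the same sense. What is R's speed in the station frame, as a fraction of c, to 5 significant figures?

Compose boost 2: (0.2403 + 0.4183)/(1 + 0.2403×0.4183) = 0.65860/1.100517 = 0.5984457
Compose boost 3: (0.3093 + 0.5984457)/(1 + 0.3093×0.5984457) = 0.9077457/1.185099 = 0.76597

u ≈ 0.76597c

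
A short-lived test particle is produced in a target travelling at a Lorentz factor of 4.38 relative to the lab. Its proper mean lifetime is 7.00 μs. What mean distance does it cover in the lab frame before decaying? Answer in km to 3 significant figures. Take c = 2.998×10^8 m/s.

β = √(1 − 1/γ²) = √(1 − 1/4.38²) = 0.97359
Dilated lifetime: Δt = γτ₀ = 4.38 × 7.00 μs = 30.660 μs
d = vΔt = 0.97359c × 30.660 μs = 2.9188×10^8 m/s × 3.0660×10^-5 s = 8.95 km

d ≈ 8.95 km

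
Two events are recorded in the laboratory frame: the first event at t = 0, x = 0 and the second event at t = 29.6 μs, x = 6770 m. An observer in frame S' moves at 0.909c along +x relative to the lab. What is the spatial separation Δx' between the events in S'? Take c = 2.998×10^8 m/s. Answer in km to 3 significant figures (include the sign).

γ = 1/√(1 − 0.909²) = 2.3993
Δx' = γ(Δx − vΔt) = 2.3993 × (6770 m − 0.909×(2.998×10^8 m/s)×29.6×10^-6 s)
= 2.3993 × (-1296.5 m) = -3.11 km

Δx' ≈ -3.11 km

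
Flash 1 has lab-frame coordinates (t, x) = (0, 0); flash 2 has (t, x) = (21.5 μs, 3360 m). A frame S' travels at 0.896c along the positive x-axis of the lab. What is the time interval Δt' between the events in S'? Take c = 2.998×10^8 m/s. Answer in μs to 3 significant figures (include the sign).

Δt' ≈ 25.8 μs

γ = 1/√(1 − 0.896²) = 2.2520
Δt' = γ(Δt − vΔx/c²) = 2.2520 × (21.5 μs − 0.896×3360 m / (2.998×10^8 m/s))
= 2.2520 × (11.458 μs) = 25.8 μs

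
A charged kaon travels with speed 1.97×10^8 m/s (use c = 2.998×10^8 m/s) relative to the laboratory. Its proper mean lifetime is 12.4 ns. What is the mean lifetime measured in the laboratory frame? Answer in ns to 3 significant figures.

Δt ≈ 16.5 ns

β = v/c = 1.97×10^8 / 2.998×10^8 = 0.65710
γ = 1/√(1 − 0.65710²) = 1.3266
Time dilation: Δt = γτ₀ = 1.3266 × 12.4 ns = 16.5 ns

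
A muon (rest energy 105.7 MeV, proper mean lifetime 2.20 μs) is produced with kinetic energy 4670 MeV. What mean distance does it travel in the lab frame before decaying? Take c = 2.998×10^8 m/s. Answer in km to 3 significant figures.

γ = 1 + K/(m₀c²) = 1 + 4670/105.7 = 45.182
β = √(1 − 1/γ²) = 0.99976
Dilated lifetime: γτ₀ = 45.182 × 2.20 μs = 99.400 μs
d = βc·γτ₀ = 0.99976 × (2.998×10^8 m/s) × 9.9400×10^-5 s = 29.8 km

d ≈ 29.8 km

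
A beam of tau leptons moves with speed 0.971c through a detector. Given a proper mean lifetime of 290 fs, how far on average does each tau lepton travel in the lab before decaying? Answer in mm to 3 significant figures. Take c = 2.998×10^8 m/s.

d ≈ 0.353 mm

γ = 1/√(1 − 0.971²) = 4.1827
Dilated lifetime: Δt = γτ₀ = 4.1827 × 290 fs = 1213.0 fs
d = vΔt = 0.971c × 1213.0 fs = 2.9111×10^8 m/s × 1.2130×10^-12 s = 0.353 mm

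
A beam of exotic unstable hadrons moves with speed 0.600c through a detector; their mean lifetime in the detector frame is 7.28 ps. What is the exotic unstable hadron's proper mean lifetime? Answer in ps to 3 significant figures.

τ₀ ≈ 5.82 ps

γ = 1/√(1 − 0.600²) = 1.2500
Proper time: τ₀ = Δt/γ = 7.28/1.2500 = 5.82 ps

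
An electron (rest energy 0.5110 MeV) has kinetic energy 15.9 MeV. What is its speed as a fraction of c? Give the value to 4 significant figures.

β ≈ 0.9995

γ = 1 + K/(m₀c²) = 1 + 15.9/0.5110 = 32.1155
β = √(1 − 1/γ²) = 0.9995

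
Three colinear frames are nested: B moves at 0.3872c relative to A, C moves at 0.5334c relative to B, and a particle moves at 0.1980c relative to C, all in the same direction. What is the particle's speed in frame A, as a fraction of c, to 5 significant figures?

u ≈ 0.83488c

Compose boost 2: (0.5334 + 0.3872)/(1 + 0.5334×0.3872) = 0.92060/1.206532 = 0.7630130
Compose boost 3: (0.1980 + 0.7630130)/(1 + 0.1980×0.7630130) = 0.9610130/1.151077 = 0.83488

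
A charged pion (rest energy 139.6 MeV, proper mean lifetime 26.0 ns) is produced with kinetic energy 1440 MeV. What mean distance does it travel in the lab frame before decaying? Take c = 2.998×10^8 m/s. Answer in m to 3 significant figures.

γ = 1 + K/(m₀c²) = 1 + 1440/139.6 = 11.315
β = √(1 − 1/γ²) = 0.99609
Dilated lifetime: γτ₀ = 11.315 × 26.0 ns = 294.19 ns
d = βc·γτ₀ = 0.99609 × (2.998×10^8 m/s) × 2.9419×10^-7 s = 87.9 m

d ≈ 87.9 m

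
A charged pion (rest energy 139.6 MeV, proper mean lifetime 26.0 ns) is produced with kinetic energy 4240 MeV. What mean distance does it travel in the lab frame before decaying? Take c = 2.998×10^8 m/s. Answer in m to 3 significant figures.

γ = 1 + K/(m₀c²) = 1 + 4240/139.6 = 31.372
β = √(1 − 1/γ²) = 0.99949
Dilated lifetime: γτ₀ = 31.372 × 26.0 ns = 815.68 ns
d = βc·γτ₀ = 0.99949 × (2.998×10^8 m/s) × 8.1568×10^-7 s = 244 m

d ≈ 244 m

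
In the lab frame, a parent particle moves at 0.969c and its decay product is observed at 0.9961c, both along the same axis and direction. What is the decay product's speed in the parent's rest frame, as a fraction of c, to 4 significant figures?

Inverse velocity addition: u' = (u − v)/(1 − uv/c²)
= (0.9961 − 0.969)/(1 − 0.9961×0.969) = 0.02710/0.0347791 = 0.7792

u' ≈ 0.7792c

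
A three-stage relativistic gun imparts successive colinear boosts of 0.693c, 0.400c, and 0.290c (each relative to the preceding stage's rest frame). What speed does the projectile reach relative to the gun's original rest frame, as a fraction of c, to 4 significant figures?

u ≈ 0.9180c

Compose boost 2: (0.400 + 0.693)/(1 + 0.400×0.693) = 1.093/1.27720 = 0.855778
Compose boost 3: (0.290 + 0.855778)/(1 + 0.290×0.855778) = 1.14578/1.24818 = 0.9180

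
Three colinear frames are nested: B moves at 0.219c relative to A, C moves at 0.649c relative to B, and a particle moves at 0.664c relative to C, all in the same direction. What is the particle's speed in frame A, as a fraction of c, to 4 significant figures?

Compose boost 2: (0.649 + 0.219)/(1 + 0.649×0.219) = 0.8680/1.14213 = 0.759983
Compose boost 3: (0.664 + 0.759983)/(1 + 0.664×0.759983) = 1.42398/1.50463 = 0.9464

u ≈ 0.9464c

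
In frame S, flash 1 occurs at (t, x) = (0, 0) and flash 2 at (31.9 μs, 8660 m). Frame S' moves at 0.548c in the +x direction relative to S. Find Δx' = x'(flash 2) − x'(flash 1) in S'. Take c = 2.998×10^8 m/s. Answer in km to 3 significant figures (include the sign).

γ = 1/√(1 − 0.548²) = 1.1955
Δx' = γ(Δx − vΔt) = 1.1955 × (8660 m − 0.548×(2.998×10^8 m/s)×31.9×10^-6 s)
= 1.1955 × (3419.1 m) = 4.09 km

Δx' ≈ 4.09 km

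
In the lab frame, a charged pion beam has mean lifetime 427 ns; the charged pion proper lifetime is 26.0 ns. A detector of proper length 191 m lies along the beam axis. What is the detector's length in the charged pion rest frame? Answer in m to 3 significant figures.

Time dilation ⇒ γ = Δt/τ₀ = 427/26.0 = 16.423
Length contraction: L = L₀/γ = 191/16.423 = 11.6 m

L ≈ 11.6 m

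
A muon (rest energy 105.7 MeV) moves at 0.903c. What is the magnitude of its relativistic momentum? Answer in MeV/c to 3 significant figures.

γ = 1/√(1 − 0.903²) = 2.3275
p = γβm₀c = 2.3275 × 0.903 × 105.7 MeV/c = 222 MeV/c

p ≈ 222 MeV/c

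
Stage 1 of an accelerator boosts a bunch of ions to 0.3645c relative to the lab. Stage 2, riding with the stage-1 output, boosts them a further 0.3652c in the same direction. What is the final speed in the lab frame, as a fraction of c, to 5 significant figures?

u ≈ 0.64398c

Compose boost 2: (0.3652 + 0.3645)/(1 + 0.3652×0.3645) = 0.72970/1.133115 = 0.64398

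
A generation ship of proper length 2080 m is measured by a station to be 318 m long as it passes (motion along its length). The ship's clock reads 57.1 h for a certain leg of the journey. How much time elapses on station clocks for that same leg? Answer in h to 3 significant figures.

Length contraction ⇒ γ = L₀/L = 2080/318 = 6.5409
Time dilation: Δt = γτ₀ = 6.5409 × 57.1 h = 373 h

Δt ≈ 373 h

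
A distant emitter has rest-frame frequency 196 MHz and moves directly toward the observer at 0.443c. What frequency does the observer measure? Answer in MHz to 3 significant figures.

Relativistic Doppler: f_obs = f_src √((1+β)/(1−β))
= 196 × √(1.4430/0.55700) = 196 × 1.6096 = 315 MHz

f_obs ≈ 315 MHz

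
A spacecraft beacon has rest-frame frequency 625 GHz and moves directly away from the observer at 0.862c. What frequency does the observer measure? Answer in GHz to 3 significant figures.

f_obs ≈ 170 GHz

Relativistic Doppler: f_obs = f_src √((1−β)/(1+β))
= 625 × √(0.13800/1.8620) = 625 × 0.27224 = 170 GHz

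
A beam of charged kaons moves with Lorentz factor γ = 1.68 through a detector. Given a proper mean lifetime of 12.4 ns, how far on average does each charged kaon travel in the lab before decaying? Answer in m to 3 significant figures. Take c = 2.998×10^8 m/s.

β = √(1 − 1/γ²) = √(1 − 1/1.68²) = 0.80355
Dilated lifetime: Δt = γτ₀ = 1.68 × 12.4 ns = 20.832 ns
d = vΔt = 0.80355c × 20.832 ns = 2.4090×10^8 m/s × 2.0832×10^-8 s = 5.02 m

d ≈ 5.02 m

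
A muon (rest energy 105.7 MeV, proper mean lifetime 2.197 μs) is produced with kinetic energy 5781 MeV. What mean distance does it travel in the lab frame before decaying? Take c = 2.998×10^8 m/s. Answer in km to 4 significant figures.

γ = 1 + K/(m₀c²) = 1 + 5781/105.7 = 55.6925
β = √(1 − 1/γ²) = 0.999839
Dilated lifetime: γτ₀ = 55.6925 × 2.197 μs = 122.356 μs
d = βc·γτ₀ = 0.999839 × (2.998×10^8 m/s) × 0.000122356 s = 36.68 km

d ≈ 36.68 km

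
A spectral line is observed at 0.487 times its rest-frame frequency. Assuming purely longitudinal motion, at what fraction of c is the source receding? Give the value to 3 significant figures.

f_obs/f_src = √((1−β)/(1+β)) = 0.487  ⇒  (1−β)/(1+β) = 0.23717
β = |1 − D²|/(1 + D²) = |1 − 0.23717|/(1 + 0.23717) = 0.617

β ≈ 0.617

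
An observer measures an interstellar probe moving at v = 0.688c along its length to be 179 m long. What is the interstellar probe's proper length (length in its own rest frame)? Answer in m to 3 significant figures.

γ = 1/√(1 − 0.688²) = 1.3780
L₀ = γL = 1.3780 × 179 = 247 m

L₀ ≈ 247 m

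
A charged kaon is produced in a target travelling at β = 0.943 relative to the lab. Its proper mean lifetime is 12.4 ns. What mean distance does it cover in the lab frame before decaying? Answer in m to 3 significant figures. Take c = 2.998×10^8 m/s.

γ = 1/√(1 − 0.943²) = 3.0049
Dilated lifetime: Δt = γτ₀ = 3.0049 × 12.4 ns = 37.260 ns
d = vΔt = 0.943c × 37.260 ns = 2.8271×10^8 m/s × 3.7260×10^-8 s = 10.5 m

d ≈ 10.5 m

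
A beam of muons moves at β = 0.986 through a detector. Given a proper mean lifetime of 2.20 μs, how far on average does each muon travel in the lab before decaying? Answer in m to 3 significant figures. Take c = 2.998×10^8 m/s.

d ≈ 3900 m

γ = 1/√(1 − 0.986²) = 5.9972
Dilated lifetime: Δt = γτ₀ = 5.9972 × 2.20 μs = 13.194 μs
d = vΔt = 0.986c × 13.194 μs = 2.9560×10^8 m/s × 1.3194×10^-5 s = 3900 m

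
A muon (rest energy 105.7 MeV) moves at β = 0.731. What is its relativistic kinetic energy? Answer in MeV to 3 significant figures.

γ = 1/√(1 − 0.731²) = 1.4655
K = (γ − 1)m₀c² = (1.4655 − 1) × 105.7 MeV = 0.46546 × 105.7 MeV = 49.2 MeV

K ≈ 49.2 MeV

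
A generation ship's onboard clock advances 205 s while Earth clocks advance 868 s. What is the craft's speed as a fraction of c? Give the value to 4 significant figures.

β ≈ 0.9717

γ = Δt/τ₀ = 868/205 = 4.23415
β = √(1 − 1/γ²) = √(1 − 1/4.23415²) = 0.9717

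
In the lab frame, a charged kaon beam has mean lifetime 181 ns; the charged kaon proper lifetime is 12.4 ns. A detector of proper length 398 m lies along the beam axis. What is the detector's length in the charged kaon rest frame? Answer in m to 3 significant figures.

L ≈ 27.3 m

Time dilation ⇒ γ = Δt/τ₀ = 181/12.4 = 14.597
Length contraction: L = L₀/γ = 398/14.597 = 27.3 m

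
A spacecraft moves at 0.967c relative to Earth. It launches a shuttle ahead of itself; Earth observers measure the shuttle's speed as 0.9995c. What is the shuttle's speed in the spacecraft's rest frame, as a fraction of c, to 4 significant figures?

u' ≈ 0.9706c

Inverse velocity addition: u' = (u − v)/(1 − uv/c²)
= (0.9995 − 0.967)/(1 − 0.9995×0.967) = 0.03250/0.0334835 = 0.9706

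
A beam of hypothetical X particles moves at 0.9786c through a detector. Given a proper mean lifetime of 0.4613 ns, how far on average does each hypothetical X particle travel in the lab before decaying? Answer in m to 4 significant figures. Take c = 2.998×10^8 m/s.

γ = 1/√(1 − 0.9786²) = 4.85975
Dilated lifetime: Δt = γτ₀ = 4.85975 × 0.4613 ns = 2.24180 ns
d = vΔt = 0.9786c × 2.24180 ns = 2.93384×10^8 m/s × 2.24180×10^-9 s = 0.6577 m

d ≈ 0.6577 m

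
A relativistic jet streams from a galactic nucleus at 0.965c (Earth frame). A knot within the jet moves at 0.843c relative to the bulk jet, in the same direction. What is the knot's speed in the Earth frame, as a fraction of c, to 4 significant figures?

Relativistic velocity addition: u = (u' + v)/(1 + u'v/c²)
= (0.843 + 0.965)/(1 + 0.843×0.965) = 1.808/1.81350 = 0.9970

u ≈ 0.9970c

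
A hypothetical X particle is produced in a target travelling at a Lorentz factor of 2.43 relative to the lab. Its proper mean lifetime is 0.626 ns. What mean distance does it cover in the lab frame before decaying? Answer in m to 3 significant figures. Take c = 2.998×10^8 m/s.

β = √(1 − 1/γ²) = √(1 − 1/2.43²) = 0.91140
Dilated lifetime: Δt = γτ₀ = 2.43 × 0.626 ns = 1.5212 ns
d = vΔt = 0.91140c × 1.5212 ns = 2.7324×10^8 m/s × 1.5212×10^-9 s = 0.416 m

d ≈ 0.416 m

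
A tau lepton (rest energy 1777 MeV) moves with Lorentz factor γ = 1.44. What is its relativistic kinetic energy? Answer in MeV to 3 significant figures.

γ = 1.44 (given)
K = (γ − 1)m₀c² = (1.44 − 1) × 1777 MeV = 0.44000 × 1777 MeV = 782 MeV

K ≈ 782 MeV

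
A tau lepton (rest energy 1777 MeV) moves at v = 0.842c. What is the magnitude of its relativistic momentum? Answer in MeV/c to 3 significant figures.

γ = 1/√(1 − 0.842²) = 1.8536
p = γβm₀c = 1.8536 × 0.842 × 1777 MeV/c = 2770 MeV/c

p ≈ 2770 MeV/c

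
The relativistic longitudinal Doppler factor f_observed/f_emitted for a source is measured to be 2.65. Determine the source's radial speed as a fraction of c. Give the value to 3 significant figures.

β ≈ 0.751

f_obs/f_src = √((1+β)/(1−β)) = 2.65  ⇒  (1+β)/(1−β) = 7.0225
β = |1 − D²|/(1 + D²) = |1 − 7.0225|/(1 + 7.0225) = 0.751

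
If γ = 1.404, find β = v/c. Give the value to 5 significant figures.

β = √(1 − 1/γ²) = √(1 − 1/1.404²) = √(0.4926989) = 0.70193

β ≈ 0.70193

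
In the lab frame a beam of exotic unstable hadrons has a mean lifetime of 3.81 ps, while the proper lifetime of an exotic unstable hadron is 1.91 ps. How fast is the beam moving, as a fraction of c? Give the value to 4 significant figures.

β ≈ 0.8653

γ = Δt/τ₀ = 3.81/1.91 = 1.99476
β = √(1 − 1/γ²) = √(1 − 1/1.99476²) = 0.8653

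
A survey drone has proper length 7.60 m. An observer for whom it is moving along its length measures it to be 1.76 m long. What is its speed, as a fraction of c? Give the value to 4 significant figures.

γ = L₀/L = 7.60/1.76 = 4.31818
β = √(1 − 1/γ²) = 0.9728

β ≈ 0.9728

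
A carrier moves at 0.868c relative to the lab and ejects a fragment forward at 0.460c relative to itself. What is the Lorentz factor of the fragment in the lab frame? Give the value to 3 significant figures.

u_lab = (0.460 + 0.868)/(1 + 0.460×0.868) = 1.328/1.39928 = 0.949060
γ = 1/√(1 − 0.949060²) = 3.17

γ ≈ 3.17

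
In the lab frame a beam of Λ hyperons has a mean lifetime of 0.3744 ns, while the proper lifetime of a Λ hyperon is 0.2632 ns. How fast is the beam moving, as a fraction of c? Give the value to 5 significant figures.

γ = Δt/τ₀ = 0.3744/0.2632 = 1.422492
β = √(1 − 1/γ²) = √(1 − 1/1.422492²) = 0.71120

β ≈ 0.71120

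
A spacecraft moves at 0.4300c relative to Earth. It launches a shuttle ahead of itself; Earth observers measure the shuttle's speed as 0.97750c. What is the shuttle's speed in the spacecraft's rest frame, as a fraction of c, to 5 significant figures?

Inverse velocity addition: u' = (u − v)/(1 − uv/c²)
= (0.97750 − 0.4300)/(1 − 0.97750×0.4300) = 0.54750/0.5796750 = 0.94449

u' ≈ 0.94449c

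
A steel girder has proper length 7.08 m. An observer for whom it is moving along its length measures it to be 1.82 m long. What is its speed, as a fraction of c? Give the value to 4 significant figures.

β ≈ 0.9664

γ = L₀/L = 7.08/1.82 = 3.89011
β = √(1 − 1/γ²) = 0.9664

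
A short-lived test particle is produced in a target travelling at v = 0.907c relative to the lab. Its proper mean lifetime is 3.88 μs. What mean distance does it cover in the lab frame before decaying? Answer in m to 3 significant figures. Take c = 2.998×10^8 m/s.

d ≈ 2510 m

γ = 1/√(1 − 0.907²) = 2.3746
Dilated lifetime: Δt = γτ₀ = 2.3746 × 3.88 μs = 9.2133 μs
d = vΔt = 0.907c × 9.2133 μs = 2.7192×10^8 m/s × 9.2133×10^-6 s = 2510 m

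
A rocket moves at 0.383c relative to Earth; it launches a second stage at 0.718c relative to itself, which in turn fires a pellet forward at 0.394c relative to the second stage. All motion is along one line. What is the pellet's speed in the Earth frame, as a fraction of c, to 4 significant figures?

u ≈ 0.9383c

Compose boost 2: (0.718 + 0.383)/(1 + 0.718×0.383) = 1.101/1.27499 = 0.863533
Compose boost 3: (0.394 + 0.863533)/(1 + 0.394×0.863533) = 1.25753/1.34023 = 0.9383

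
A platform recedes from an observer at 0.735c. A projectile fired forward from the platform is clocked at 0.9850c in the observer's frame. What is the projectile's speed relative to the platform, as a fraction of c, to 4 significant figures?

Inverse velocity addition: u' = (u − v)/(1 − uv/c²)
= (0.9850 − 0.735)/(1 − 0.9850×0.735) = 0.2500/0.276025 = 0.9057

u' ≈ 0.9057c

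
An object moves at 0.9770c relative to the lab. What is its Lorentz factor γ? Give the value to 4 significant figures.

γ = 1/√(1 − β²) = 1/√(1 − 0.9770²) = 1/√(0.0454710) = 4.690

γ ≈ 4.690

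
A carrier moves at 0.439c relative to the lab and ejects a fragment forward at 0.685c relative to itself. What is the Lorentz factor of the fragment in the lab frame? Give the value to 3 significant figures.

γ ≈ 1.99

u_lab = (0.685 + 0.439)/(1 + 0.685×0.439) = 1.124/1.30072 = 0.864140
γ = 1/√(1 − 0.864140²) = 1.99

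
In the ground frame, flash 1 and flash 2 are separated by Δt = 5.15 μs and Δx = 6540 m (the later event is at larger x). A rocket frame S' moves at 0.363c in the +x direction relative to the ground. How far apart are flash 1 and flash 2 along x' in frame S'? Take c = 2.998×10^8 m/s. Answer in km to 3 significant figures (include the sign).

γ = 1/√(1 − 0.363²) = 1.0732
Δx' = γ(Δx − vΔt) = 1.0732 × (6540 m − 0.363×(2.998×10^8 m/s)×5.15×10^-6 s)
= 1.0732 × (5979.5 m) = 6.42 km

Δx' ≈ 6.42 km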